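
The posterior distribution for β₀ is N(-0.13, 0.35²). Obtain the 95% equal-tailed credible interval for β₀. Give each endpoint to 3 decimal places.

The posterior is symmetric, so the 95% equal-tailed interval is β₀ = -0.13 ± z·0.35 with z = 1.960.
Half-width: 1.960 × 0.35 = 0.686.
-0.13 − 0.686 = -0.816; -0.13 + 0.686 = 0.556.

[-0.816, 0.556]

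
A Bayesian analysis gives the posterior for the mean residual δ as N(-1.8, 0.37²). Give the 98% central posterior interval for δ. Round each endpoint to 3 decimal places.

[-2.661, -0.939]

The posterior is symmetric, so the 98% equal-tailed interval is δ = -1.8 ± z·0.37 with z = 2.326.
Half-width: 2.326 × 0.37 = 0.861.
-1.8 − 0.861 = -2.661; -1.8 + 0.861 = -0.939.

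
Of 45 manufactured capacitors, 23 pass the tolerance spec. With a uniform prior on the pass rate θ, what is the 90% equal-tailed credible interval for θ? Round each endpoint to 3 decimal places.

Posterior: Beta(1+23, 1+22) = Beta(24, 23).
Equal-tailed 90% interval: the 0.05 and 0.95 quantiles of Beta(24, 23).
Posterior mean ≈ 0.511, SD ≈ 0.072; a Normal approximation gives roughly [0.392, 0.629].
Exact: F⁻¹(0.05) = 0.392; F⁻¹(0.95) = 0.629.

[0.392, 0.629]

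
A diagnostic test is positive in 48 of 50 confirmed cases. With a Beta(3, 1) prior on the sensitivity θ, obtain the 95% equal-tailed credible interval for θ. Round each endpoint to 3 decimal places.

[0.870, 0.988]

Posterior: Beta(3+48, 1+2) = Beta(51, 3).
Equal-tailed 95% interval: the 0.025 and 0.975 quantiles of Beta(51, 3).
Posterior mean ≈ 0.944, SD ≈ 0.031; a Normal approximation gives roughly [0.884, 1.005].
Exact: F⁻¹(0.025) = 0.870; F⁻¹(0.975) = 0.988.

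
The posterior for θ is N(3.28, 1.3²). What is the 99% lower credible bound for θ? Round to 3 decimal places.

Need L with P(θ ≥ L) = 0.99: L = 3.28 − z_{0.01}·1.3.
z = 2.326; L = 3.28 − 2.326 × 1.3 = 0.256.

0.256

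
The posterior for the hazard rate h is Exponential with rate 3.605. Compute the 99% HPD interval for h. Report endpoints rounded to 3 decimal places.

The exponential density is strictly decreasing on [0, ∞), so the HPD interval is anchored at 0: [0, q] with P(h ≤ q) = 0.99.
q = −ln(1 − 0.99) / 3.605 = 4.6052 / 3.605 = 1.277.

[0.000, 1.277]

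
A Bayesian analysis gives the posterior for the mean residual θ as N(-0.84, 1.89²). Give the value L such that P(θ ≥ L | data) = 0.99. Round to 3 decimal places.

Need L with P(θ ≥ L) = 0.99: L = -0.84 − z_{0.01}·1.89.
z = 2.326; L = -0.84 − 2.326 × 1.89 = -5.237.

-5.237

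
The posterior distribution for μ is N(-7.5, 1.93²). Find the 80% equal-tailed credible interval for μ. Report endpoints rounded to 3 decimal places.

[-9.973, -5.027]

The posterior is symmetric, so the 80% equal-tailed interval is μ = -7.5 ± z·1.93 with z = 1.282.
Half-width: 1.282 × 1.93 = 2.473.
-7.5 − 2.473 = -9.973; -7.5 + 2.473 = -5.027.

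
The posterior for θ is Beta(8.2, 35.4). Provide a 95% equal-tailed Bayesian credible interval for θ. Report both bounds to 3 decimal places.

[0.088, 0.315]

Posterior: Beta(8.2, 35.4).
Equal-tailed 95% interval: the 0.025 and 0.975 quantiles of Beta(8.2, 35.4).
Posterior mean ≈ 0.188, SD ≈ 0.059; a Normal approximation gives roughly [0.073, 0.303].
Exact: F⁻¹(0.025) = 0.088; F⁻¹(0.975) = 0.315.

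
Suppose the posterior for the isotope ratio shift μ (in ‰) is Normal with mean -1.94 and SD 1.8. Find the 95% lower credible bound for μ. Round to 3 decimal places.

Need L with P(μ ≥ L) = 0.95: L = -1.94 − z_{0.05}·1.8.
z = 1.645; L = -1.94 − 1.645 × 1.8 = -4.901.

-4.901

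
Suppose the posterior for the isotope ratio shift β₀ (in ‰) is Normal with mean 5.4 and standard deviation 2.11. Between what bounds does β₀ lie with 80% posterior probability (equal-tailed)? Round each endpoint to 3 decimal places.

The posterior is symmetric, so the 80% equal-tailed interval is β₀ = 5.4 ± z·2.11 with z = 1.282.
Half-width: 1.282 × 2.11 = 2.704.
5.4 − 2.704 = 2.696; 5.4 + 2.704 = 8.104.

[2.696, 8.104]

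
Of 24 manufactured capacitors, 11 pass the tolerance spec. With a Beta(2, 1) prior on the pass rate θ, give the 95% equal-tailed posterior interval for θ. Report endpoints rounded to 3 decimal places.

Posterior: Beta(2+11, 1+13) = Beta(13, 14).
Equal-tailed 95% interval: the 0.025 and 0.975 quantiles of Beta(13, 14).
Posterior mean ≈ 0.481, SD ≈ 0.094; a Normal approximation gives roughly [0.296, 0.667].
Exact: F⁻¹(0.025) = 0.299; F⁻¹(0.975) = 0.666.

[0.299, 0.666]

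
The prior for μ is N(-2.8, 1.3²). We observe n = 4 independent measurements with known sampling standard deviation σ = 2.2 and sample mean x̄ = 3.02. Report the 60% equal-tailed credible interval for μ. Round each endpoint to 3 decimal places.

Posterior precision = 1/1.3² + 4/2.2² = 0.5917 + 0.8264 = 1.4182, so posterior SD = 0.8397.
Posterior mean = (-2.8/1.3² + 4·3.02/2.2²) / 1.4182 = 0.5917.
Interval: 0.5917 ± 0.842 × 0.8397 → [-0.115, 1.298].

[-0.115, 1.298]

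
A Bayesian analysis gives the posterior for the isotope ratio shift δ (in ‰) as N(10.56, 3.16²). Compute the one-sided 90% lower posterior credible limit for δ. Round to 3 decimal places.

6.510

Need L with P(δ ≥ L) = 0.90: L = 10.56 − z_{0.1}·3.16.
z = 1.282; L = 10.56 − 1.282 × 3.16 = 6.510.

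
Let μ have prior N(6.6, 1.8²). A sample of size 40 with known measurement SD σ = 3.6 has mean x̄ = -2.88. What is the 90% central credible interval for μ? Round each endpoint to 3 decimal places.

[-2.911, -1.125]

Posterior precision = 1/1.8² + 40/3.6² = 0.3086 + 3.0864 = 3.3951, so posterior SD = 0.5427.
Posterior mean = (6.6/1.8² + 40·-2.88/3.6²) / 3.3951 = -2.0182.
Interval: -2.0182 ± 1.645 × 0.5427 → [-2.911, -1.125].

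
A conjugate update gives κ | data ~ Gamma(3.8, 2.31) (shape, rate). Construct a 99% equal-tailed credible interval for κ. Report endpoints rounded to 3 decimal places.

[0.259, 4.608]

Posterior: Gamma(shape 3.8, rate 2.31).
Equal-tailed 99% interval: Gamma(3.8, 2.31) quantiles at 0.005 and 0.995.
Posterior mean ≈ 1.645, SD ≈ 0.844; a Normal approximation gives roughly [-0.529, 3.819].
Exact: lower = 0.259; upper = 4.608.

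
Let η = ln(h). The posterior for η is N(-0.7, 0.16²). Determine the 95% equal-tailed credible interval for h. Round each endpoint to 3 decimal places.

[0.363, 0.679]

On the log scale the 95% interval is -0.7 ± 1.960 × 0.16 = [-1.0136, -0.3864].
Exponentiate: [e^-1.0136, e^-0.3864] = [0.363, 0.679].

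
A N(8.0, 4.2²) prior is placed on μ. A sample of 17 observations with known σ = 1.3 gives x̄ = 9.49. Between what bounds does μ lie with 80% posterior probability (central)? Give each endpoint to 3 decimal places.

Posterior precision = 1/4.2² + 17/1.3² = 0.0567 + 10.0592 = 10.1159, so posterior SD = 0.3144.
Posterior mean = (8.0/4.2² + 17·9.49/1.3²) / 10.1159 = 9.4817.
Interval: 9.4817 ± 1.282 × 0.3144 → [9.079, 9.885].

[9.079, 9.885]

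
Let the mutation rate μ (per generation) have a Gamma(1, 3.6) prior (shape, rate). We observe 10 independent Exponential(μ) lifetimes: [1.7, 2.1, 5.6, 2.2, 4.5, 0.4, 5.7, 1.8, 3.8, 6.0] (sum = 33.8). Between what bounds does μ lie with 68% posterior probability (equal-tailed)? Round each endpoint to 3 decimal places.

[0.207, 0.381]

Posterior: Gamma(1+10, 3.6+33.8) = Gamma(11, 37.4) (shape, rate).
Equal-tailed 68% interval: Gamma(11, 37.4) quantiles at 0.16 and 0.84.
Posterior mean ≈ 0.294, SD ≈ 0.089; a Normal approximation gives roughly [0.206, 0.382].
Exact: lower = 0.207; upper = 0.381.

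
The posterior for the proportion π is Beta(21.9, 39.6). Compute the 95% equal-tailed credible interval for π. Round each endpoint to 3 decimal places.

[0.242, 0.479]

Posterior: Beta(21.9, 39.6).
Equal-tailed 95% interval: the 0.025 and 0.975 quantiles of Beta(21.9, 39.6).
Posterior mean ≈ 0.356, SD ≈ 0.061; a Normal approximation gives roughly [0.237, 0.475].
Exact: F⁻¹(0.025) = 0.242; F⁻¹(0.975) = 0.479.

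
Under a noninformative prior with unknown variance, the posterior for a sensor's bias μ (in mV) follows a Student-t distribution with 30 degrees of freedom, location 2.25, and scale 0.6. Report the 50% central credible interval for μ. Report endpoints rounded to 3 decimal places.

The t_30 distribution is symmetric; the 50% interval is 2.25 ± t·0.6 with t_{0.75,30} = 0.683.
Half-width: 0.683 × 0.6 = 0.410.
2.25 − 0.410 = 1.840; 2.25 + 0.410 = 2.660.

[1.840, 2.660]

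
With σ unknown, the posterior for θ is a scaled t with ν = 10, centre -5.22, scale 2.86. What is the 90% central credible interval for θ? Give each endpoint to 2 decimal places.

The t_10 distribution is symmetric; the 90% interval is -5.22 ± t·2.86 with t_{0.95,10} = 1.812.
Half-width: 1.812 × 2.86 = 5.18.
-5.22 − 5.18 = -10.40; -5.22 + 5.18 = -0.04.

[-10.40, -0.04]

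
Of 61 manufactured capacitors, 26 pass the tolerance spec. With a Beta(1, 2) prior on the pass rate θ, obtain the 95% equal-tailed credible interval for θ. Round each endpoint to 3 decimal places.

Posterior: Beta(1+26, 2+35) = Beta(27, 37).
Equal-tailed 95% interval: the 0.025 and 0.975 quantiles of Beta(27, 37).
Posterior mean ≈ 0.422, SD ≈ 0.061; a Normal approximation gives roughly [0.302, 0.542].
Exact: F⁻¹(0.025) = 0.305; F⁻¹(0.975) = 0.544.

[0.305, 0.544]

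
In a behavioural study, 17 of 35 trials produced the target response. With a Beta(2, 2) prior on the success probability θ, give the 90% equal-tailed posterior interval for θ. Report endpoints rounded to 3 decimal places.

[0.357, 0.618]

Posterior: Beta(2+17, 2+18) = Beta(19, 20).
Equal-tailed 90% interval: the 0.05 and 0.95 quantiles of Beta(19, 20).
Posterior mean ≈ 0.487, SD ≈ 0.079; a Normal approximation gives roughly [0.357, 0.617].
Exact: F⁻¹(0.05) = 0.357; F⁻¹(0.95) = 0.618.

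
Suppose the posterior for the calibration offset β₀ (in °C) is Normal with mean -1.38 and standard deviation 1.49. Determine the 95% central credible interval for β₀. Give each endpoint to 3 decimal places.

The posterior is symmetric, so the 95% equal-tailed interval is β₀ = -1.38 ± z·1.49 with z = 1.960.
Half-width: 1.960 × 1.49 = 2.920.
-1.38 − 2.920 = -4.300; -1.38 + 2.920 = 1.540.

[-4.300, 1.540]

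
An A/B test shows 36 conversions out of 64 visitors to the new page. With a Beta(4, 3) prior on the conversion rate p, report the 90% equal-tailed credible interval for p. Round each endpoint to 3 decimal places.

Posterior: Beta(4+36, 3+28) = Beta(40, 31).
Equal-tailed 90% interval: the 0.05 and 0.95 quantiles of Beta(40, 31).
Posterior mean ≈ 0.563, SD ≈ 0.058; a Normal approximation gives roughly [0.467, 0.660].
Exact: F⁻¹(0.05) = 0.466; F⁻¹(0.95) = 0.659.

[0.466, 0.659]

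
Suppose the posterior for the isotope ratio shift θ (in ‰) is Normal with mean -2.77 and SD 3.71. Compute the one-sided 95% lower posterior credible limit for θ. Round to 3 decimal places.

-8.872

Need L with P(θ ≥ L) = 0.95: L = -2.77 − z_{0.05}·3.71.
z = 1.645; L = -2.77 − 1.645 × 3.71 = -8.872.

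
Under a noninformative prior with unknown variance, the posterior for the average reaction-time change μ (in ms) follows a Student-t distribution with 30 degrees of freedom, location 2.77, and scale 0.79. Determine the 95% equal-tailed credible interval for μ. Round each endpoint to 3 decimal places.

[1.157, 4.383]

The t_30 distribution is symmetric; the 95% interval is 2.77 ± t·0.79 with t_{0.975,30} = 2.042.
Half-width: 2.042 × 0.79 = 1.613.
2.77 − 1.613 = 1.157; 2.77 + 1.613 = 4.383.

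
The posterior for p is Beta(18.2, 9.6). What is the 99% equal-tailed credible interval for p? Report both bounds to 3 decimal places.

Posterior: Beta(18.2, 9.6).
Equal-tailed 99% interval: the 0.005 and 0.995 quantiles of Beta(18.2, 9.6).
Posterior mean ≈ 0.655, SD ≈ 0.089; a Normal approximation gives roughly [0.426, 0.883].
Exact: F⁻¹(0.005) = 0.414; F⁻¹(0.995) = 0.855.

[0.414, 0.855]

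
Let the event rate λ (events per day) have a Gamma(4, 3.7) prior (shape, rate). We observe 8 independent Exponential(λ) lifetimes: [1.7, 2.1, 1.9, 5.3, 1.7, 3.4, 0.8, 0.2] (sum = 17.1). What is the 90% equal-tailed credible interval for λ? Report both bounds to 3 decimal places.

Posterior: Gamma(4+8, 3.7+17.1) = Gamma(12, 20.8) (shape, rate).
Equal-tailed 90% interval: Gamma(12, 20.8) quantiles at 0.05 and 0.95.
Posterior mean ≈ 0.577, SD ≈ 0.167; a Normal approximation gives roughly [0.303, 0.851].
Exact: lower = 0.333; upper = 0.875.

[0.333, 0.875]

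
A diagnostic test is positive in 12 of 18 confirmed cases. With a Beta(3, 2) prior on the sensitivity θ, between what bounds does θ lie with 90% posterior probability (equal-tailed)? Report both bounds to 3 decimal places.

[0.485, 0.804]

Posterior: Beta(3+12, 2+6) = Beta(15, 8).
Equal-tailed 90% interval: the 0.05 and 0.95 quantiles of Beta(15, 8).
Posterior mean ≈ 0.652, SD ≈ 0.097; a Normal approximation gives roughly [0.492, 0.812].
Exact: F⁻¹(0.05) = 0.485; F⁻¹(0.95) = 0.804.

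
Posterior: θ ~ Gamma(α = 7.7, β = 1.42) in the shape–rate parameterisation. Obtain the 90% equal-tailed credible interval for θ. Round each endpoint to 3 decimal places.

[2.655, 8.985]

Posterior: Gamma(shape 7.7, rate 1.42).
Equal-tailed 90% interval: Gamma(7.7, 1.42) quantiles at 0.05 and 0.95.
Posterior mean ≈ 5.423, SD ≈ 1.954; a Normal approximation gives roughly [2.208, 8.637].
Exact: lower = 2.655; upper = 8.985.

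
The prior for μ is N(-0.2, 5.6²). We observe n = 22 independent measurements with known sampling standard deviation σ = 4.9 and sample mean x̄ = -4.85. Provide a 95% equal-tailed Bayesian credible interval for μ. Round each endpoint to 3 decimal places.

Posterior precision = 1/5.6² + 22/4.9² = 0.0319 + 0.9163 = 0.9482, so posterior SD = 1.0270.
Posterior mean = (-0.2/5.6² + 22·-4.85/4.9²) / 0.9482 = -4.6936.
Interval: -4.6936 ± 1.960 × 1.0270 → [-6.706, -2.681].

[-6.706, -2.681]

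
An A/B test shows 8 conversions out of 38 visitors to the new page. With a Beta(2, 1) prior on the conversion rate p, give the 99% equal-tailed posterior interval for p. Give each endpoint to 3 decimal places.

Posterior: Beta(2+8, 1+30) = Beta(10, 31).
Equal-tailed 99% interval: the 0.005 and 0.995 quantiles of Beta(10, 31).
Posterior mean ≈ 0.244, SD ≈ 0.066; a Normal approximation gives roughly [0.073, 0.415].
Exact: F⁻¹(0.005) = 0.100; F⁻¹(0.995) = 0.434.

[0.100, 0.434]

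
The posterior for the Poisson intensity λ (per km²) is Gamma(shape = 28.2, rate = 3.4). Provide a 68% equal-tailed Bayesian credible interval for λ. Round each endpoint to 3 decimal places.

Posterior: Gamma(shape 28.2, rate 3.4).
Equal-tailed 68% interval: Gamma(28.2, 3.4) quantiles at 0.16 and 0.84.
Posterior mean ≈ 8.294, SD ≈ 1.562; a Normal approximation gives roughly [6.741, 9.847].
Exact: lower = 6.749; upper = 9.837.

[6.749, 9.837]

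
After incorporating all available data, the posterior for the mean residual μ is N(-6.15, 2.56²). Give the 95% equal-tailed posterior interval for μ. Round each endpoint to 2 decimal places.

The posterior is symmetric, so the 95% equal-tailed interval is μ = -6.15 ± z·2.56 with z = 1.960.
Half-width: 1.960 × 2.56 = 5.02.
-6.15 − 5.02 = -11.17; -6.15 + 5.02 = -1.13.

[-11.17, -1.13]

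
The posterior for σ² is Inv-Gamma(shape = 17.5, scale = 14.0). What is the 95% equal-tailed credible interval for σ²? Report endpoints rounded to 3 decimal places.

Inverse-Gamma(17.5, 14.0) quantiles: F⁻¹(0.025) and F⁻¹(0.975).
Equivalently, 1/σ² ~ Gamma(17.5, rate = 14.0); invert its 0.975 and 0.025 quantiles.
Posterior mean ≈ 0.848, SD ≈ 0.216; a Normal approximation gives roughly [0.426, 1.271].
Exact: lower = 0.526; upper = 1.361.

[0.526, 1.361]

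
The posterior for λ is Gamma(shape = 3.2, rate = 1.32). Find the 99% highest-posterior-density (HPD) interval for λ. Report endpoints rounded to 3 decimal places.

The posterior is unimodal and skewed, so the HPD interval has equal density at both endpoints and is the shortest 99% interval.
Solving f(0.132) = f(6.665) with F(6.665) − F(0.132) = 0.99 gives [0.132, 6.665].
For comparison, the equal-tailed interval is [0.301, 7.290]; the HPD is narrower and shifted toward the mode.

[0.132, 6.665]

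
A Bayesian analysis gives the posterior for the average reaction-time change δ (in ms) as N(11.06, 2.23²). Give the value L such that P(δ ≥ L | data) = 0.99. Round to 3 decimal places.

Need L with P(δ ≥ L) = 0.99: L = 11.06 − z_{0.01}·2.23.
z = 2.326; L = 11.06 − 2.326 × 2.23 = 5.872.

5.872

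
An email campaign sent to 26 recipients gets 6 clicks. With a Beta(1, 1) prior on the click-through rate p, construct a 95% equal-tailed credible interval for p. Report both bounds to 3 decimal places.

[0.111, 0.423]

Posterior: Beta(1+6, 1+20) = Beta(7, 21).
Equal-tailed 95% interval: the 0.025 and 0.975 quantiles of Beta(7, 21).
Posterior mean ≈ 0.250, SD ≈ 0.080; a Normal approximation gives roughly [0.092, 0.408].
Exact: F⁻¹(0.025) = 0.111; F⁻¹(0.975) = 0.423.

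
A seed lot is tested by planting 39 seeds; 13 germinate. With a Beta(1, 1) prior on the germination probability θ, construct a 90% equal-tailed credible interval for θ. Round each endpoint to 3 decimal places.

[0.226, 0.466]

Posterior: Beta(1+13, 1+26) = Beta(14, 27).
Equal-tailed 90% interval: the 0.05 and 0.95 quantiles of Beta(14, 27).
Posterior mean ≈ 0.341, SD ≈ 0.073; a Normal approximation gives roughly [0.221, 0.462].
Exact: F⁻¹(0.05) = 0.226; F⁻¹(0.95) = 0.466.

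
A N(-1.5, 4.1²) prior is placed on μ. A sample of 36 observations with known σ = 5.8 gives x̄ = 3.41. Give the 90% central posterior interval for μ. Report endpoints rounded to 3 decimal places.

[1.604, 4.699]

Posterior precision = 1/4.1² + 36/5.8² = 0.0595 + 1.0702 = 1.1296, so posterior SD = 0.9409.
Posterior mean = (-1.5/4.1² + 36·3.41/5.8²) / 1.1296 = 3.1514.
Interval: 3.1514 ± 1.645 × 0.9409 → [1.604, 4.699].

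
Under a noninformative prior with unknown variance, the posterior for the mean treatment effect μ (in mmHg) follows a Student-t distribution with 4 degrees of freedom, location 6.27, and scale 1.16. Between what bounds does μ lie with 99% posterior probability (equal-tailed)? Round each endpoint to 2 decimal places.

The t_4 distribution is symmetric; the 99% interval is 6.27 ± t·1.16 with t_{0.995,4} = 4.604.
Half-width: 4.604 × 1.16 = 5.34.
6.27 − 5.34 = 0.93; 6.27 + 5.34 = 11.61.

[0.93, 11.61]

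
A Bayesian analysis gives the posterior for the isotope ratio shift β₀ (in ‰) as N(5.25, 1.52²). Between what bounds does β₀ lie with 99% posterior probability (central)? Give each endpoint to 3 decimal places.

[1.335, 9.165]

The posterior is symmetric, so the 99% equal-tailed interval is β₀ = 5.25 ± z·1.52 with z = 2.576.
Half-width: 2.576 × 1.52 = 3.915.
5.25 − 3.915 = 1.335; 5.25 + 3.915 = 9.165.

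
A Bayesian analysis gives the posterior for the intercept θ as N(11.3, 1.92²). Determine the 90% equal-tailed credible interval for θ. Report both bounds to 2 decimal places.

The posterior is symmetric, so the 90% equal-tailed interval is θ = 11.3 ± z·1.92 with z = 1.645.
Half-width: 1.645 × 1.92 = 3.16.
11.3 − 3.16 = 8.14; 11.3 + 3.16 = 14.46.

[8.14, 14.46]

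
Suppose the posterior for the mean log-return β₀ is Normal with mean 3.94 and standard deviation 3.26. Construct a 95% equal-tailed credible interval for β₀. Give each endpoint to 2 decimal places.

[-2.45, 10.33]

The posterior is symmetric, so the 95% equal-tailed interval is β₀ = 3.94 ± z·3.26 with z = 1.960.
Half-width: 1.960 × 3.26 = 6.39.
3.94 − 6.39 = -2.45; 3.94 + 6.39 = 10.33.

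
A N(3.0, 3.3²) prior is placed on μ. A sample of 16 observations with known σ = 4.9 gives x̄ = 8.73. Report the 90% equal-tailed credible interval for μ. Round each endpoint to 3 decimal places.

Posterior precision = 1/3.3² + 16/4.9² = 0.0918 + 0.6664 = 0.7582, so posterior SD = 1.1484.
Posterior mean = (3.0/3.3² + 16·8.73/4.9²) / 0.7582 = 8.0360.
Interval: 8.0360 ± 1.645 × 1.1484 → [6.147, 9.925].

[6.147, 9.925]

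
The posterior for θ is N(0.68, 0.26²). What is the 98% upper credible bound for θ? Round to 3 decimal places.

1.214

Need U with P(θ ≤ U) = 0.98: U = 0.68 + z_{0.02}·0.26.
z = 2.054; U = 0.68 + 2.054 × 0.26 = 1.214.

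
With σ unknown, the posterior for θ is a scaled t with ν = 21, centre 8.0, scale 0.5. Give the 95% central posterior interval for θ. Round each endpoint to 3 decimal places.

[6.960, 9.040]

The t_21 distribution is symmetric; the 95% interval is 8.0 ± t·0.5 with t_{0.975,21} = 2.080.
Half-width: 2.080 × 0.5 = 1.040.
8.0 − 1.040 = 6.960; 8.0 + 1.040 = 9.040.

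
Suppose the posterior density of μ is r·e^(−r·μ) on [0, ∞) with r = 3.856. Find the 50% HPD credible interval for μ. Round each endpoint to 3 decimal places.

[0.000, 0.180]

The exponential density is strictly decreasing on [0, ∞), so the HPD interval is anchored at 0: [0, q] with P(μ ≤ q) = 0.50.
q = −ln(1 − 0.50) / 3.856 = 0.6931 / 3.856 = 0.180.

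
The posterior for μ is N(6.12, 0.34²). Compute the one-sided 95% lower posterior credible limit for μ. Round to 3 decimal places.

5.561

Need L with P(μ ≥ L) = 0.95: L = 6.12 − z_{0.05}·0.34.
z = 1.645; L = 6.12 − 1.645 × 0.34 = 5.561.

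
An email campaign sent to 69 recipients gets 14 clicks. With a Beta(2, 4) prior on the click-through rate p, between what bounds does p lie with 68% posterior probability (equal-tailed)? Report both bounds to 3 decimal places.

Posterior: Beta(2+14, 4+55) = Beta(16, 59).
Equal-tailed 68% interval: the 0.16 and 0.84 quantiles of Beta(16, 59).
Posterior mean ≈ 0.213, SD ≈ 0.047; a Normal approximation gives roughly [0.167, 0.260].
Exact: F⁻¹(0.16) = 0.166; F⁻¹(0.84) = 0.260.

[0.166, 0.260]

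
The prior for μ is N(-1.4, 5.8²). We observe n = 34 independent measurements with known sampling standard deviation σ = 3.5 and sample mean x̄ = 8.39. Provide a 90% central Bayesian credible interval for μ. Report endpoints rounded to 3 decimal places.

[7.304, 9.268]

Posterior precision = 1/5.8² + 34/3.5² = 0.0297 + 2.7755 = 2.8052, so posterior SD = 0.5971.
Posterior mean = (-1.4/5.8² + 34·8.39/3.5²) / 2.8052 = 8.2863.
Interval: 8.2863 ± 1.645 × 0.5971 → [7.304, 9.268].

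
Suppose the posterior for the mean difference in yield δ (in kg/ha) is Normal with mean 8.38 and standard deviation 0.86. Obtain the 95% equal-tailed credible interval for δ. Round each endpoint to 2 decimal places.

[6.69, 10.07]

The posterior is symmetric, so the 95% equal-tailed interval is δ = 8.38 ± z·0.86 with z = 1.960.
Half-width: 1.960 × 0.86 = 1.69.
8.38 − 1.69 = 6.69; 8.38 + 1.69 = 10.07.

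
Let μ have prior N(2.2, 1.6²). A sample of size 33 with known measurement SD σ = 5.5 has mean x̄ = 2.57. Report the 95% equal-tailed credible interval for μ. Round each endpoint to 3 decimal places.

[0.862, 4.083]

Posterior precision = 1/1.6² + 33/5.5² = 0.3906 + 1.0909 = 1.4815, so posterior SD = 0.8216.
Posterior mean = (2.2/1.6² + 33·2.57/5.5²) / 1.4815 = 2.4724.
Interval: 2.4724 ± 1.960 × 0.8216 → [0.862, 4.083].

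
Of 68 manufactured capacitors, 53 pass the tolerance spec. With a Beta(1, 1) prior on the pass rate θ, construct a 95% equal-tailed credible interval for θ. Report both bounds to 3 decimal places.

[0.667, 0.861]

Posterior: Beta(1+53, 1+15) = Beta(54, 16).
Equal-tailed 95% interval: the 0.025 and 0.975 quantiles of Beta(54, 16).
Posterior mean ≈ 0.771, SD ≈ 0.050; a Normal approximation gives roughly [0.674, 0.869].
Exact: F⁻¹(0.025) = 0.667; F⁻¹(0.975) = 0.861.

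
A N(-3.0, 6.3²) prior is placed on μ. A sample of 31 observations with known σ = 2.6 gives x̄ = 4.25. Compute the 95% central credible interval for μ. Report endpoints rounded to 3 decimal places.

Posterior precision = 1/6.3² + 31/2.6² = 0.0252 + 4.5858 = 4.6110, so posterior SD = 0.4657.
Posterior mean = (-3.0/6.3² + 31·4.25/2.6²) / 4.6110 = 4.2104.
Interval: 4.2104 ± 1.960 × 0.4657 → [3.298, 5.123].

[3.298, 5.123]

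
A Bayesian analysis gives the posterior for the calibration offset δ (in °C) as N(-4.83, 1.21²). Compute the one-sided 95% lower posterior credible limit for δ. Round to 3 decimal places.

-6.820

Need L with P(δ ≥ L) = 0.95: L = -4.83 − z_{0.05}·1.21.
z = 1.645; L = -4.83 − 1.645 × 1.21 = -6.820.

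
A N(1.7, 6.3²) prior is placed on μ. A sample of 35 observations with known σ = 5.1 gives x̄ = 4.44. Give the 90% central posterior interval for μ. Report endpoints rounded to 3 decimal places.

[2.985, 5.795]

Posterior precision = 1/6.3² + 35/5.1² = 0.0252 + 1.3456 = 1.3708, so posterior SD = 0.8541.
Posterior mean = (1.7/6.3² + 35·4.44/5.1²) / 1.3708 = 4.3896.
Interval: 4.3896 ± 1.645 × 0.8541 → [2.985, 5.795].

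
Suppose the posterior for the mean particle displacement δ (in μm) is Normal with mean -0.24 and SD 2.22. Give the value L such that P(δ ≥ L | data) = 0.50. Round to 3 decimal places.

-0.240

Need L with P(δ ≥ L) = 0.50: L = -0.24 − z_{0.5}·2.22.
z = 0.000; L = -0.24 − 0.000 × 2.22 = -0.240.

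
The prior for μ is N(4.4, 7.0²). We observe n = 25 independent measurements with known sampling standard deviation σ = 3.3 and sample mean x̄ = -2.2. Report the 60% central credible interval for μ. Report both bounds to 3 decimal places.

[-2.695, -1.589]

Posterior precision = 1/7.0² + 25/3.3² = 0.0204 + 2.2957 = 2.3161, so posterior SD = 0.6571.
Posterior mean = (4.4/7.0² + 25·-2.2/3.3²) / 2.3161 = -2.1418.
Interval: -2.1418 ± 0.842 × 0.6571 → [-2.695, -1.589].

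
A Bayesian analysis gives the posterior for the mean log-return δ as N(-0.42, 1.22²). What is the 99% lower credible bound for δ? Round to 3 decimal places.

-3.258

Need L with P(δ ≥ L) = 0.99: L = -0.42 − z_{0.01}·1.22.
z = 2.326; L = -0.42 − 2.326 × 1.22 = -3.258.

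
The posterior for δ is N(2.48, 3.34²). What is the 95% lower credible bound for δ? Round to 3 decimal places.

Need L with P(δ ≥ L) = 0.95: L = 2.48 − z_{0.05}·3.34.
z = 1.645; L = 2.48 − 1.645 × 3.34 = -3.014.

-3.014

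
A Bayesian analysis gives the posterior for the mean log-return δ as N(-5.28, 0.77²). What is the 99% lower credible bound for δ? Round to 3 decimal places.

Need L with P(δ ≥ L) = 0.99: L = -5.28 − z_{0.01}·0.77.
z = 2.326; L = -5.28 − 2.326 × 0.77 = -7.071.

-7.071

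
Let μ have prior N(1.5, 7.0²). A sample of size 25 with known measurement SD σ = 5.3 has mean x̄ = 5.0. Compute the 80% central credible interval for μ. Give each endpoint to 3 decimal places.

Posterior precision = 1/7.0² + 25/5.3² = 0.0204 + 0.8900 = 0.9104, so posterior SD = 1.0481.
Posterior mean = (1.5/7.0² + 25·5.0/5.3²) / 0.9104 = 4.9215.
Interval: 4.9215 ± 1.282 × 1.0481 → [3.578, 6.265].

[3.578, 6.265]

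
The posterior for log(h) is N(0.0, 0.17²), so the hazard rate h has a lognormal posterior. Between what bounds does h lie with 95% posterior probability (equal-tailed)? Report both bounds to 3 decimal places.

[0.717, 1.395]

On the log scale the 95% interval is 0.0 ± 1.960 × 0.17 = [-0.3332, 0.3332].
Exponentiate: [e^-0.3332, e^0.3332] = [0.717, 1.395].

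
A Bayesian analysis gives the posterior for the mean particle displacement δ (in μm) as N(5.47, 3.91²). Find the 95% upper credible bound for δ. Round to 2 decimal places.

Need U with P(δ ≤ U) = 0.95: U = 5.47 + z_{0.05}·3.91.
z = 1.645; U = 5.47 + 1.645 × 3.91 = 11.90.

11.90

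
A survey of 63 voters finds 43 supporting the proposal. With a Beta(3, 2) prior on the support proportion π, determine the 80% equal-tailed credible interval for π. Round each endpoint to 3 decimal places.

[0.603, 0.748]

Posterior: Beta(3+43, 2+20) = Beta(46, 22).
Equal-tailed 80% interval: the 0.1 and 0.9 quantiles of Beta(46, 22).
Posterior mean ≈ 0.676, SD ≈ 0.056; a Normal approximation gives roughly [0.604, 0.749].
Exact: F⁻¹(0.1) = 0.603; F⁻¹(0.9) = 0.748.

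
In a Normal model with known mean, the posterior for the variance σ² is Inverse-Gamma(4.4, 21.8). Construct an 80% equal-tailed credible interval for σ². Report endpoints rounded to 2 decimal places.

[3.02, 10.82]

Inverse-Gamma(4.4, 21.8) quantiles: F⁻¹(0.1) and F⁻¹(0.9).
Equivalently, 1/σ² ~ Gamma(4.4, rate = 21.8); invert its 0.9 and 0.1 quantiles.
Posterior mean ≈ 6.41, SD ≈ 4.14; a Normal approximation gives roughly [1.11, 11.72].
Exact: lower = 3.02; upper = 10.82.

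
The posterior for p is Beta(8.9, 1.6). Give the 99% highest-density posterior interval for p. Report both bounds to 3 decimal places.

[0.527, 1.000]

The posterior is unimodal and skewed, so the HPD interval has equal density at both endpoints and is the shortest 99% interval.
Solving f(0.527) = f(1.000) with F(1.000) − F(0.527) = 0.99 gives [0.527, 1.000].
For comparison, the equal-tailed interval is [0.486, 0.995]; the HPD is narrower and shifted toward the mode.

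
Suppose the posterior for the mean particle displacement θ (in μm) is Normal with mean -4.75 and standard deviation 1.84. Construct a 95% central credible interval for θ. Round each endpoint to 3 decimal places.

The posterior is symmetric, so the 95% equal-tailed interval is θ = -4.75 ± z·1.84 with z = 1.960.
Half-width: 1.960 × 1.84 = 3.606.
-4.75 − 3.606 = -8.356; -4.75 + 3.606 = -1.144.

[-8.356, -1.144]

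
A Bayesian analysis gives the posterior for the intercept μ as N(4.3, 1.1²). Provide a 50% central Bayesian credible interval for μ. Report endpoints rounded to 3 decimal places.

[3.558, 5.042]

The posterior is symmetric, so the 50% equal-tailed interval is μ = 4.3 ± z·1.1 with z = 0.674.
Half-width: 0.674 × 1.1 = 0.742.
4.3 − 0.742 = 3.558; 4.3 + 0.742 = 5.042.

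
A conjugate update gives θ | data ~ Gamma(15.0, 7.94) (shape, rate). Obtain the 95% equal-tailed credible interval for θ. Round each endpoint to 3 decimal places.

[1.057, 2.958]

Posterior: Gamma(shape 15.0, rate 7.94).
Equal-tailed 95% interval: Gamma(15.0, 7.94) quantiles at 0.025 and 0.975.
Posterior mean ≈ 1.889, SD ≈ 0.488; a Normal approximation gives roughly [0.933, 2.845].
Exact: lower = 1.057; upper = 2.958.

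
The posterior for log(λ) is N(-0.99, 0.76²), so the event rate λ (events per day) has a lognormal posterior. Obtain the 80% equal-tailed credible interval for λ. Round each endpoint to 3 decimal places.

[0.140, 0.984]

On the log scale the 80% interval is -0.99 ± 1.282 × 0.76 = [-1.9640, -0.0160].
Exponentiate: [e^-1.9640, e^-0.0160] = [0.140, 0.984].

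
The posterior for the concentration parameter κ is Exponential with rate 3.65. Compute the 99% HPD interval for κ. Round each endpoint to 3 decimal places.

[0.000, 1.262]

The exponential density is strictly decreasing on [0, ∞), so the HPD interval is anchored at 0: [0, q] with P(κ ≤ q) = 0.99.
q = −ln(1 − 0.99) / 3.65 = 4.6052 / 3.65 = 1.262.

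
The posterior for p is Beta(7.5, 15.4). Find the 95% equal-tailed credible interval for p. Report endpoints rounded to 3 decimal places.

Posterior: Beta(7.5, 15.4).
Equal-tailed 95% interval: the 0.025 and 0.975 quantiles of Beta(7.5, 15.4).
Posterior mean ≈ 0.328, SD ≈ 0.096; a Normal approximation gives roughly [0.139, 0.516].
Exact: F⁻¹(0.025) = 0.156; F⁻¹(0.975) = 0.528.

[0.156, 0.528]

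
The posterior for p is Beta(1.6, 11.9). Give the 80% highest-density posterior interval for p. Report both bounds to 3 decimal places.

[0.005, 0.186]

The posterior is unimodal and skewed, so the HPD interval has equal density at both endpoints and is the shortest 80% interval.
Solving f(0.005) = f(0.186) with F(0.186) − F(0.005) = 0.80 gives [0.005, 0.186].
For comparison, the equal-tailed interval is [0.027, 0.236]; the HPD is narrower and shifted toward the mode.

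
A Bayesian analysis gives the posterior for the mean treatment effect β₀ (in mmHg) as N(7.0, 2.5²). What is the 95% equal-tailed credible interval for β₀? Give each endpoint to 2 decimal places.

[2.10, 11.90]

The posterior is symmetric, so the 95% equal-tailed interval is β₀ = 7.0 ± z·2.5 with z = 1.960.
Half-width: 1.960 × 2.5 = 4.90.
7.0 − 4.90 = 2.10; 7.0 + 4.90 = 11.90.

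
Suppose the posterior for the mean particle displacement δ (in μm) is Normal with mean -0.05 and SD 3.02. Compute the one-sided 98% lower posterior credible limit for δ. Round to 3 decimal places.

-6.252

Need L with P(δ ≥ L) = 0.98: L = -0.05 − z_{0.02}·3.02.
z = 2.054; L = -0.05 − 2.054 × 3.02 = -6.252.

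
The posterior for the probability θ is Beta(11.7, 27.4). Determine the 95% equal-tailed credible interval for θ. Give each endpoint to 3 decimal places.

[0.168, 0.450]

Posterior: Beta(11.7, 27.4).
Equal-tailed 95% interval: the 0.025 and 0.975 quantiles of Beta(11.7, 27.4).
Posterior mean ≈ 0.299, SD ≈ 0.072; a Normal approximation gives roughly [0.158, 0.441].
Exact: F⁻¹(0.025) = 0.168; F⁻¹(0.975) = 0.450.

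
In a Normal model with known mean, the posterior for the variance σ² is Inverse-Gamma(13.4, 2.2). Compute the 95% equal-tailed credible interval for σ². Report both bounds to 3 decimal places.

[0.102, 0.305]

Inverse-Gamma(13.4, 2.2) quantiles: F⁻¹(0.025) and F⁻¹(0.975).
Equivalently, 1/σ² ~ Gamma(13.4, rate = 2.2); invert its 0.975 and 0.025 quantiles.
Posterior mean ≈ 0.177, SD ≈ 0.053; a Normal approximation gives roughly [0.074, 0.280].
Exact: lower = 0.102; upper = 0.305.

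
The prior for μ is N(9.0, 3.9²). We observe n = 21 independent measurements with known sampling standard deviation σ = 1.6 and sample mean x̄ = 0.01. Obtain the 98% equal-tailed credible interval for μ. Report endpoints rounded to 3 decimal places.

[-0.728, 0.890]

Posterior precision = 1/3.9² + 21/1.6² = 0.0657 + 8.2031 = 8.2689, so posterior SD = 0.3478.
Posterior mean = (9.0/3.9² + 21·0.01/1.6²) / 8.2689 = 0.0815.
Interval: 0.0815 ± 2.326 × 0.3478 → [-0.728, 0.890].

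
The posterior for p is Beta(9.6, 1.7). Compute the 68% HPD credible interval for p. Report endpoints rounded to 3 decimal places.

The posterior is unimodal and skewed, so the HPD interval has equal density at both endpoints and is the shortest 68% interval.
Solving f(0.808) = f(0.983) with F(0.983) − F(0.808) = 0.68 gives [0.808, 0.983].
For comparison, the equal-tailed interval is [0.749, 0.948]; the HPD is narrower and shifted toward the mode.

[0.808, 0.983]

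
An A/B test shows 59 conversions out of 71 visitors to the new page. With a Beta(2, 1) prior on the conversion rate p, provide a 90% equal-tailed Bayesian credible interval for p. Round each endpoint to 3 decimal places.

Posterior: Beta(2+59, 1+12) = Beta(61, 13).
Equal-tailed 90% interval: the 0.05 and 0.95 quantiles of Beta(61, 13).
Posterior mean ≈ 0.824, SD ≈ 0.044; a Normal approximation gives roughly [0.752, 0.897].
Exact: F⁻¹(0.05) = 0.747; F⁻¹(0.95) = 0.891.

[0.747, 0.891]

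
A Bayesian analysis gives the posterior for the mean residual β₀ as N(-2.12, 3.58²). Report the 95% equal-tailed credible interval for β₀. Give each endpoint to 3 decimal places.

[-9.137, 4.897]

The posterior is symmetric, so the 95% equal-tailed interval is β₀ = -2.12 ± z·3.58 with z = 1.960.
Half-width: 1.960 × 3.58 = 7.017.
-2.12 − 7.017 = -9.137; -2.12 + 7.017 = 4.897.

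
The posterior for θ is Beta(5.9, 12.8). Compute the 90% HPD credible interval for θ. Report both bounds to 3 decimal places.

[0.143, 0.484]

The posterior is unimodal and skewed, so the HPD interval has equal density at both endpoints and is the shortest 90% interval.
Solving f(0.143) = f(0.484) with F(0.484) − F(0.143) = 0.90 gives [0.143, 0.484].
For comparison, the equal-tailed interval is [0.155, 0.499]; the HPD is narrower and shifted toward the mode.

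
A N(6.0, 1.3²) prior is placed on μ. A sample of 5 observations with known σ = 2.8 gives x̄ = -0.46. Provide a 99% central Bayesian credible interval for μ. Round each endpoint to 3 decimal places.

[0.326, 4.972]

Posterior precision = 1/1.3² + 5/2.8² = 0.5917 + 0.6378 = 1.2295, so posterior SD = 0.9019.
Posterior mean = (6.0/1.3² + 5·-0.46/2.8²) / 1.2295 = 2.6490.
Interval: 2.6490 ± 2.576 × 0.9019 → [0.326, 4.972].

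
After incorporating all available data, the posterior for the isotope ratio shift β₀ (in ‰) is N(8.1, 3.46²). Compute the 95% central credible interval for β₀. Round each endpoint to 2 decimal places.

[1.32, 14.88]

The posterior is symmetric, so the 95% equal-tailed interval is β₀ = 8.1 ± z·3.46 with z = 1.960.
Half-width: 1.960 × 3.46 = 6.78.
8.1 − 6.78 = 1.32; 8.1 + 6.78 = 14.88.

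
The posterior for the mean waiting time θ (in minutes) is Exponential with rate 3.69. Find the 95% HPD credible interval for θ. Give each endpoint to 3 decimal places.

[0.000, 0.812]

The exponential density is strictly decreasing on [0, ∞), so the HPD interval is anchored at 0: [0, q] with P(θ ≤ q) = 0.95.
q = −ln(1 − 0.95) / 3.69 = 2.9957 / 3.69 = 0.812.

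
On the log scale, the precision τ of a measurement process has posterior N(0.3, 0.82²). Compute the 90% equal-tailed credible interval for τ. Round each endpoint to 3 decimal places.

[0.350, 5.201]

On the log scale the 90% interval is 0.3 ± 1.645 × 0.82 = [-1.0488, 1.6488].
Exponentiate: [e^-1.0488, e^1.6488] = [0.350, 5.201].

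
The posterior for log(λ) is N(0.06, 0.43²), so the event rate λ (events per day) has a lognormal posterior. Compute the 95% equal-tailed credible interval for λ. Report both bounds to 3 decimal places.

On the log scale the 95% interval is 0.06 ± 1.960 × 0.43 = [-0.7828, 0.9028].
Exponentiate: [e^-0.7828, e^0.9028] = [0.457, 2.466].

[0.457, 2.466]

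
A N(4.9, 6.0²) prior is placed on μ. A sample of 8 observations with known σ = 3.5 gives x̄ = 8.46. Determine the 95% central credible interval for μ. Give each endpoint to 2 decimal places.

Posterior precision = 1/6.0² + 8/3.5² = 0.0278 + 0.6531 = 0.6808, so posterior SD = 1.2119.
Posterior mean = (4.9/6.0² + 8·8.46/3.5²) / 0.6808 = 8.3148.
Interval: 8.3148 ± 1.960 × 1.2119 → [5.94, 10.69].

[5.94, 10.69]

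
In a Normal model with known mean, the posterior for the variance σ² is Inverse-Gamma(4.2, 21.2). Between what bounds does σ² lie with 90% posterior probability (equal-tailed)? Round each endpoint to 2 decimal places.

Inverse-Gamma(4.2, 21.2) quantiles: F⁻¹(0.05) and F⁻¹(0.95).
Equivalently, 1/σ² ~ Gamma(4.2, rate = 21.2); invert its 0.95 and 0.05 quantiles.
Posterior mean ≈ 6.62, SD ≈ 4.47; a Normal approximation gives roughly [-0.72, 13.97].
Exact: lower = 2.64; upper = 14.29.

[2.64, 14.29]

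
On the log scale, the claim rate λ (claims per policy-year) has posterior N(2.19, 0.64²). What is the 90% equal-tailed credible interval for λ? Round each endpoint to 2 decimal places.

On the log scale the 90% interval is 2.19 ± 1.645 × 0.64 = [1.1373, 3.2427].
Exponentiate: [e^1.1373, e^3.2427] = [3.12, 25.60].

[3.12, 25.60]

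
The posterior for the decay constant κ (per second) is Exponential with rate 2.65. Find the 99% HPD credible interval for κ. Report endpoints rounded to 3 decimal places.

[0.000, 1.738]

The exponential density is strictly decreasing on [0, ∞), so the HPD interval is anchored at 0: [0, q] with P(κ ≤ q) = 0.99.
q = −ln(1 − 0.99) / 2.65 = 4.6052 / 2.65 = 1.738.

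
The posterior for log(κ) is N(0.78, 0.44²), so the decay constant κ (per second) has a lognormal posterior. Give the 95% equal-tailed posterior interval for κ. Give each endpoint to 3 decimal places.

On the log scale the 95% interval is 0.78 ± 1.960 × 0.44 = [-0.0824, 1.6424].
Exponentiate: [e^-0.0824, e^1.6424] = [0.921, 5.167].

[0.921, 5.167]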